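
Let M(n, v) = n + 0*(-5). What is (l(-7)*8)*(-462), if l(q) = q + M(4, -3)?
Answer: 11088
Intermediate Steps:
M(n, v) = n (M(n, v) = n + 0 = n)
l(q) = 4 + q (l(q) = q + 4 = 4 + q)
(l(-7)*8)*(-462) = ((4 - 7)*8)*(-462) = -3*8*(-462) = -24*(-462) = 11088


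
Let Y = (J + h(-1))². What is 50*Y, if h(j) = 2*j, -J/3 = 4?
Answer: 9800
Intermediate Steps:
J = -12 (J = -3*4 = -12)
Y = 196 (Y = (-12 + 2*(-1))² = (-12 - 2)² = (-14)² = 196)
50*Y = 50*196 = 9800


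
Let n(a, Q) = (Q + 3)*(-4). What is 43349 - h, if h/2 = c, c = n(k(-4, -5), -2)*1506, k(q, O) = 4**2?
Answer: 55397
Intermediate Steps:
k(q, O) = 16
n(a, Q) = -12 - 4*Q (n(a, Q) = (3 + Q)*(-4) = -12 - 4*Q)
c = -6024 (c = (-12 - 4*(-2))*1506 = (-12 + 8)*1506 = -4*1506 = -6024)
h = -12048 (h = 2*(-6024) = -12048)
43349 - h = 43349 - 1*(-12048) = 43349 + 12048 = 55397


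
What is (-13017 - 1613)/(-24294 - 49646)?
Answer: 1463/7394 ≈ 0.19786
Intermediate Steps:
(-13017 - 1613)/(-24294 - 49646) = -14630/(-73940) = -14630*(-1/73940) = 1463/7394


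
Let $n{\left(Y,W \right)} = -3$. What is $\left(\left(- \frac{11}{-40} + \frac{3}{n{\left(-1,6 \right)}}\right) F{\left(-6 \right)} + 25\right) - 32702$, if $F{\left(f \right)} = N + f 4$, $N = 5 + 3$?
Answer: $- \frac{163327}{5} \approx -32665.0$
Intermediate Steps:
$N = 8$
$F{\left(f \right)} = 8 + 4 f$ ($F{\left(f \right)} = 8 + f 4 = 8 + 4 f$)
$\left(\left(- \frac{11}{-40} + \frac{3}{n{\left(-1,6 \right)}}\right) F{\left(-6 \right)} + 25\right) - 32702 = \left(\left(- \frac{11}{-40} + \frac{3}{-3}\right) \left(8 + 4 \left(-6\right)\right) + 25\right) - 32702 = \left(\left(\left(-11\right) \left(- \frac{1}{40}\right) + 3 \left(- \frac{1}{3}\right)\right) \left(8 - 24\right) + 25\right) - 32702 = \left(\left(\frac{11}{40} - 1\right) \left(-16\right) + 25\right) - 32702 = \left(\left(- \frac{29}{40}\right) \left(-16\right) + 25\right) - 32702 = \left(\frac{58}{5} + 25\right) - 32702 = \frac{183}{5} - 32702 = - \frac{163327}{5}$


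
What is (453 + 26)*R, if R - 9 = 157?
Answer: 79514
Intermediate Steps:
R = 166 (R = 9 + 157 = 166)
(453 + 26)*R = (453 + 26)*166 = 479*166 = 79514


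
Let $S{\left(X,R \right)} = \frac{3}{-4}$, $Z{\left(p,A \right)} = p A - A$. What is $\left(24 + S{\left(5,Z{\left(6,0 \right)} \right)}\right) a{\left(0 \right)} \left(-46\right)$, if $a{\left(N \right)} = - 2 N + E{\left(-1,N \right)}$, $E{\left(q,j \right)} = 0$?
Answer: $0$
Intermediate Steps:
$Z{\left(p,A \right)} = - A + A p$ ($Z{\left(p,A \right)} = A p - A = - A + A p$)
$S{\left(X,R \right)} = - \frac{3}{4}$ ($S{\left(X,R \right)} = 3 \left(- \frac{1}{4}\right) = - \frac{3}{4}$)
$a{\left(N \right)} = - 2 N$ ($a{\left(N \right)} = - 2 N + 0 = - 2 N$)
$\left(24 + S{\left(5,Z{\left(6,0 \right)} \right)}\right) a{\left(0 \right)} \left(-46\right) = \left(24 - \frac{3}{4}\right) \left(\left(-2\right) 0\right) \left(-46\right) = \frac{93}{4} \cdot 0 \left(-46\right) = 0 \left(-46\right) = 0$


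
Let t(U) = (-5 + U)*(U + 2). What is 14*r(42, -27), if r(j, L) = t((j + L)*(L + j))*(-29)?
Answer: -20275640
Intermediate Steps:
t(U) = (-5 + U)*(2 + U)
r(j, L) = 290 - 29*(L + j)**4 + 87*(L + j)**2 (r(j, L) = (-10 + ((j + L)*(L + j))**2 - 3*(j + L)*(L + j))*(-29) = (-10 + ((L + j)*(L + j))**2 - 3*(L + j)*(L + j))*(-29) = (-10 + ((L + j)**2)**2 - 3*(L + j)**2)*(-29) = (-10 + (L + j)**4 - 3*(L + j)**2)*(-29) = 290 - 29*(L + j)**4 + 87*(L + j)**2)
14*r(42, -27) = 14*(290 - 29*((-27)**2 + 42**2 + 2*(-27)*42)**2 + 87*(-27)**2 + 87*42**2 + 174*(-27)*42) = 14*(290 - 29*(729 + 1764 - 2268)**2 + 87*729 + 87*1764 - 197316) = 14*(290 - 29*225**2 + 63423 + 153468 - 197316) = 14*(290 - 29*50625 + 63423 + 153468 - 197316) = 14*(290 - 1468125 + 63423 + 153468 - 197316) = 14*(-1448260) = -20275640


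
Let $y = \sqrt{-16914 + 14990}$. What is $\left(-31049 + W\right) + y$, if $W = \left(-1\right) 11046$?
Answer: $-42095 + 2 i \sqrt{481} \approx -42095.0 + 43.863 i$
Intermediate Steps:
$W = -11046$
$y = 2 i \sqrt{481}$ ($y = \sqrt{-1924} = 2 i \sqrt{481} \approx 43.863 i$)
$\left(-31049 + W\right) + y = \left(-31049 - 11046\right) + 2 i \sqrt{481} = -42095 + 2 i \sqrt{481}$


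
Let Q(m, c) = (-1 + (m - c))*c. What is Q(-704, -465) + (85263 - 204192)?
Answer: -7329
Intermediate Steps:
Q(m, c) = c*(-1 + m - c) (Q(m, c) = (-1 + m - c)*c = c*(-1 + m - c))
Q(-704, -465) + (85263 - 204192) = -465*(-1 - 704 - 1*(-465)) + (85263 - 204192) = -465*(-1 - 704 + 465) - 118929 = -465*(-240) - 118929 = 111600 - 118929 = -7329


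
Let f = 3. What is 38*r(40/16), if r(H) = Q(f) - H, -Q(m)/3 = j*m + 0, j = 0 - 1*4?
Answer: 1273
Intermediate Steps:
j = -4 (j = 0 - 4 = -4)
Q(m) = 12*m (Q(m) = -3*(-4*m + 0) = -(-12)*m = 12*m)
r(H) = 36 - H (r(H) = 12*3 - H = 36 - H)
38*r(40/16) = 38*(36 - 40/16) = 38*(36 - 1*5/2) = 38*(36 - 5/2) = 38*(67/2) = 1273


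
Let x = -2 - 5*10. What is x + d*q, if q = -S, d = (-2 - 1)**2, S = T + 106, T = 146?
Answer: -2320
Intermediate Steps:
S = 252 (S = 146 + 106 = 252)
d = 9 (d = (-3)**2 = 9)
x = -52 (x = -2 - 50 = -52)
q = -252 (q = -1*252 = -252)
x + d*q = -52 + 9*(-252) = -52 - 2268 = -2320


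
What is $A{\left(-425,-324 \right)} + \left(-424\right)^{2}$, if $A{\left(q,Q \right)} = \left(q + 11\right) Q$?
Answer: $313912$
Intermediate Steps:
$A{\left(q,Q \right)} = Q \left(11 + q\right)$ ($A{\left(q,Q \right)} = \left(11 + q\right) Q = Q \left(11 + q\right)$)
$A{\left(-425,-324 \right)} + \left(-424\right)^{2} = - 324 \left(11 - 425\right) + \left(-424\right)^{2} = \left(-324\right) \left(-414\right) + 179776 = 134136 + 179776 = 313912$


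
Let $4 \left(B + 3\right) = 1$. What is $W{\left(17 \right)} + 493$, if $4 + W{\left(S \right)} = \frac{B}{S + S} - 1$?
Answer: $\frac{66357}{136} \approx 487.92$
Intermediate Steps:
$B = - \frac{11}{4}$ ($B = -3 + \frac{1}{4} \cdot 1 = -3 + \frac{1}{4} = - \frac{11}{4} \approx -2.75$)
$W{\left(S \right)} = -5 - \frac{11}{8 S}$ ($W{\left(S \right)} = -4 - \left(1 + \frac{11}{4 \left(S + S\right)}\right) = -4 - \left(1 + \frac{11}{4 \cdot 2 S}\right) = -4 - \left(1 + \frac{11 \frac{1}{2 S}}{4}\right) = -4 - \left(1 + \frac{11}{8 S}\right) = -5 - \frac{11}{8 S}$)
$W{\left(17 \right)} + 493 = \left(-5 - \frac{11}{8 \cdot 17}\right) + 493 = \left(-5 - \frac{11}{136}\right) + 493 = - \frac{691}{136} + 493 = \frac{66357}{136}$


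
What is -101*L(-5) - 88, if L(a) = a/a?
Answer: -189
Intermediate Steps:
L(a) = 1
-101*L(-5) - 88 = -101*1 - 88 = -101 - 88 = -189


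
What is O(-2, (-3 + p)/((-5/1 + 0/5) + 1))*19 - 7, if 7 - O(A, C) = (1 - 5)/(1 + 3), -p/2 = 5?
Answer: 145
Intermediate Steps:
p = -10 (p = -2*5 = -10)
O(A, C) = 8 (O(A, C) = 7 - (1 - 5)/(1 + 3) = 7 - (-4)/4 = 7 - 1*(-1) = 7 + 1 = 8)
O(-2, (-3 + p)/((-5/1 + 0/5) + 1))*19 - 7 = 8*19 - 7 = 152 - 7 = 145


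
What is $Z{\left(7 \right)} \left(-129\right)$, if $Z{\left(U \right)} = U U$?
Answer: $-6321$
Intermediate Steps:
$Z{\left(U \right)} = U^{2}$
$Z{\left(7 \right)} \left(-129\right) = 7^{2} \left(-129\right) = 49 \left(-129\right) = -6321$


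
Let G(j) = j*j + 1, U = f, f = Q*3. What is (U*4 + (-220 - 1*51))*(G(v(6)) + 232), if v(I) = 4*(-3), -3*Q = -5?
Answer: -94627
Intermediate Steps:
Q = 5/3 (Q = -⅓*(-5) = 5/3 ≈ 1.6667)
v(I) = -12
f = 5 (f = (5/3)*3 = 5)
U = 5
G(j) = 1 + j² (G(j) = j² + 1 = 1 + j²)
(U*4 + (-220 - 1*51))*(G(v(6)) + 232) = (5*4 + (-220 - 1*51))*((1 + (-12)²) + 232) = (20 + (-220 - 51))*((1 + 144) + 232) = (20 - 271)*(145 + 232) = -251*377 = -94627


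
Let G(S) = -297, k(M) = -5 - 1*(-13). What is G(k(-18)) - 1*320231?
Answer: -320528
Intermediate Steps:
k(M) = 8 (k(M) = -5 + 13 = 8)
G(k(-18)) - 1*320231 = -297 - 1*320231 = -297 - 320231 = -320528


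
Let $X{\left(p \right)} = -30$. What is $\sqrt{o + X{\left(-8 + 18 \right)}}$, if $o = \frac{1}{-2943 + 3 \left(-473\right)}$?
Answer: $\frac{i \sqrt{570815682}}{4362} \approx 5.4772 i$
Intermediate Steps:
$o = - \frac{1}{4362}$ ($o = \frac{1}{-2943 - 1419} = \frac{1}{-4362} = - \frac{1}{4362} \approx -0.00022925$)
$\sqrt{o + X{\left(-8 + 18 \right)}} = \sqrt{- \frac{1}{4362} - 30} = \sqrt{- \frac{130861}{4362}} = \frac{i \sqrt{570815682}}{4362}$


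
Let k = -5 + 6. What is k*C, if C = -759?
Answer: -759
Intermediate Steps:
k = 1
k*C = 1*(-759) = -759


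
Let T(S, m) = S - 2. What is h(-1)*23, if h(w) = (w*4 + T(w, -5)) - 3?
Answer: -230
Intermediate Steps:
T(S, m) = -2 + S
h(w) = -5 + 5*w (h(w) = (w*4 + (-2 + w)) - 3 = (4*w + (-2 + w)) - 3 = (-2 + 5*w) - 3 = -5 + 5*w)
h(-1)*23 = (-5 + 5*(-1))*23 = (-5 - 5)*23 = -10*23 = -230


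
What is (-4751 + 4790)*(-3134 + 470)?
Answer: -103896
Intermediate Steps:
(-4751 + 4790)*(-3134 + 470) = 39*(-2664) = -103896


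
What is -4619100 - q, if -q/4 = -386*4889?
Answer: -12167716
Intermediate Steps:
q = 7548616 (q = -(-1544)*4889 = -4*(-1887154) = 7548616)
-4619100 - q = -4619100 - 1*7548616 = -4619100 - 7548616 = -12167716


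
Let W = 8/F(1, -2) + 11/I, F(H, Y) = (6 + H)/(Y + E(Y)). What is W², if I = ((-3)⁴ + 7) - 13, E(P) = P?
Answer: 5396329/275625 ≈ 19.579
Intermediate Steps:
I = 75 (I = (81 + 7) - 13 = 88 - 13 = 75)
F(H, Y) = (6 + H)/(2*Y) (F(H, Y) = (6 + H)/(Y + Y) = (6 + H)/((2*Y)) = (6 + H)*(1/(2*Y)) = (6 + H)/(2*Y))
W = -2323/525 (W = 8/(((½)*(6 + 1)/(-2))) + 11/75 = 8/(((½)*(-½)*7)) + 11*(1/75) = 8/(-7/4) + 11/75 = 8*(-4/7) + 11/75 = -32/7 + 11/75 = -2323/525 ≈ -4.4248)
W² = (-2323/525)² = 5396329/275625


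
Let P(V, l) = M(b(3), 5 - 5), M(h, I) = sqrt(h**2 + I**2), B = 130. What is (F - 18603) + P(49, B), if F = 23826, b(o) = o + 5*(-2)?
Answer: 5230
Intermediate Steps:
b(o) = -10 + o (b(o) = o - 10 = -10 + o)
M(h, I) = sqrt(I**2 + h**2)
P(V, l) = 7 (P(V, l) = sqrt((5 - 5)**2 + (-10 + 3)**2) = sqrt(0**2 + (-7)**2) = sqrt(0 + 49) = sqrt(49) = 7)
(F - 18603) + P(49, B) = (23826 - 18603) + 7 = 5223 + 7 = 5230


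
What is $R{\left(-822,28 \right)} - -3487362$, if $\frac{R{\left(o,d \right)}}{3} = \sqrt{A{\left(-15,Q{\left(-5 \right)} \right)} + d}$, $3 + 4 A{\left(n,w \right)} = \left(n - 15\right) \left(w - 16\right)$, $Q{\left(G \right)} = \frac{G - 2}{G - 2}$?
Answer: $3487362 + \frac{3 \sqrt{559}}{2} \approx 3.4874 \cdot 10^{6}$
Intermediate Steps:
$Q{\left(G \right)} = 1$ ($Q{\left(G \right)} = \frac{-2 + G}{-2 + G} = 1$)
$A{\left(n,w \right)} = - \frac{3}{4} + \frac{\left(-16 + w\right) \left(-15 + n\right)}{4}$ ($A{\left(n,w \right)} = - \frac{3}{4} + \frac{\left(n - 15\right) \left(w - 16\right)}{4} = - \frac{3}{4} + \frac{\left(-15 + n\right) \left(-16 + w\right)}{4} = - \frac{3}{4} + \frac{\left(-16 + w\right) \left(-15 + n\right)}{4}$)
$R{\left(o,d \right)} = 3 \sqrt{\frac{447}{4} + d}$ ($R{\left(o,d \right)} = 3 \sqrt{\left(\frac{237}{4} - -60 - \frac{15}{4} + \frac{1}{4} \left(-15\right) 1\right) + d} = 3 \sqrt{\left(\frac{237}{4} + 60 - \frac{15}{4} - \frac{15}{4}\right) + d} = 3 \sqrt{\frac{447}{4} + d}$)
$R{\left(-822,28 \right)} - -3487362 = \frac{3 \sqrt{447 + 4 \cdot 28}}{2} - -3487362 = \frac{3 \sqrt{447 + 112}}{2} + 3487362 = \frac{3 \sqrt{559}}{2} + 3487362 = 3487362 + \frac{3 \sqrt{559}}{2}$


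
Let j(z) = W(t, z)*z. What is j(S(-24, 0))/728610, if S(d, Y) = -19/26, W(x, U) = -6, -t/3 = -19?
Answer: 19/3157310 ≈ 6.0178e-6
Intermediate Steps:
t = 57 (t = -3*(-19) = 57)
S(d, Y) = -19/26 (S(d, Y) = -19*1/26 = -19/26)
j(z) = -6*z
j(S(-24, 0))/728610 = -6*(-19/26)/728610 = (57/13)*(1/728610) = 19/3157310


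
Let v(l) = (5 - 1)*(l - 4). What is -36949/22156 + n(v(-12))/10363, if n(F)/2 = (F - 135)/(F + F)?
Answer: -6125337531/3673642048 ≈ -1.6674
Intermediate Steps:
v(l) = -16 + 4*l (v(l) = 4*(-4 + l) = -16 + 4*l)
n(F) = (-135 + F)/F (n(F) = 2*((F - 135)/(F + F)) = 2*((-135 + F)/((2*F))) = 2*((-135 + F)*(1/(2*F))) = 2*((-135 + F)/(2*F)) = (-135 + F)/F)
-36949/22156 + n(v(-12))/10363 = -36949/22156 + ((-135 + (-16 + 4*(-12)))/(-16 + 4*(-12)))/10363 = -36949*1/22156 + ((-135 + (-16 - 48))/(-16 - 48))*(1/10363) = -36949/22156 + ((-135 - 64)/(-64))*(1/10363) = -36949/22156 - 1/64*(-199)*(1/10363) = -36949/22156 + (199/64)*(1/10363) = -36949/22156 + 199/663232 = -6125337531/3673642048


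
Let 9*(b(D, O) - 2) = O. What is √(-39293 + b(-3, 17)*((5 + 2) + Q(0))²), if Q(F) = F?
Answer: I*√351922/3 ≈ 197.74*I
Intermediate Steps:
b(D, O) = 2 + O/9
√(-39293 + b(-3, 17)*((5 + 2) + Q(0))²) = √(-39293 + (2 + (⅑)*17)*((5 + 2) + 0)²) = √(-39293 + (2 + 17/9)*(7 + 0)²) = √(-39293 + (35/9)*7²) = √(-39293 + (35/9)*49) = √(-39293 + 1715/9) = √(-351922/9) = I*√351922/3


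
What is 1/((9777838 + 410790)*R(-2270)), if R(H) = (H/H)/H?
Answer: -1135/5094314 ≈ -0.00022280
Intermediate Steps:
R(H) = 1/H
1/((9777838 + 410790)*R(-2270)) = 1/((9777838 + 410790)*(1/(-2270))) = 1/(10188628*(-1/2270)) = (1/10188628)*(-2270) = -1135/5094314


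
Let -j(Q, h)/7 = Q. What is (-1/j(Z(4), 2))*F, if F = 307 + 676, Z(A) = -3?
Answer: -983/21 ≈ -46.810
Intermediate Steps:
j(Q, h) = -7*Q
F = 983
(-1/j(Z(4), 2))*F = -1/((-7*(-3)))*983 = -1/21*983 = -983/21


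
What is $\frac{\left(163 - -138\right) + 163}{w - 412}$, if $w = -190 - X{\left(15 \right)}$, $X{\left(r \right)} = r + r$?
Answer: $- \frac{58}{79} \approx -0.73418$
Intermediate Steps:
$X{\left(r \right)} = 2 r$
$w = -220$ ($w = -190 - 2 \cdot 15 = -190 - 30 = -220$)
$\frac{\left(163 - -138\right) + 163}{w - 412} = \frac{\left(163 - -138\right) + 163}{-220 - 412} = \frac{\left(163 + 138\right) + 163}{-632} = \left(301 + 163\right) \left(- \frac{1}{632}\right) = 464 \left(- \frac{1}{632}\right) = - \frac{58}{79}$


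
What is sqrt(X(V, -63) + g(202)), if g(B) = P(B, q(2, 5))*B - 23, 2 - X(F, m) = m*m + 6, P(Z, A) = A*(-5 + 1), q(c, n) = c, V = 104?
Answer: 2*I*sqrt(1403) ≈ 74.913*I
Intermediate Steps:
P(Z, A) = -4*A (P(Z, A) = A*(-4) = -4*A)
X(F, m) = -4 - m**2 (X(F, m) = 2 - (m*m + 6) = 2 - (m**2 + 6) = 2 - (6 + m**2) = 2 + (-6 - m**2) = -4 - m**2)
g(B) = -23 - 8*B (g(B) = (-4*2)*B - 23 = -8*B - 23 = -23 - 8*B)
sqrt(X(V, -63) + g(202)) = sqrt((-4 - 1*(-63)**2) + (-23 - 8*202)) = sqrt((-4 - 1*3969) + (-23 - 1616)) = sqrt((-4 - 3969) - 1639) = sqrt(-3973 - 1639) = sqrt(-5612) = 2*I*sqrt(1403)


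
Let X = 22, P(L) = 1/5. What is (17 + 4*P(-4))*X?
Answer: 1958/5 ≈ 391.60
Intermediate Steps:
P(L) = ⅕
(17 + 4*P(-4))*X = (17 + 4*(⅕))*22 = (17 + ⅘)*22 = (89/5)*22 = 1958/5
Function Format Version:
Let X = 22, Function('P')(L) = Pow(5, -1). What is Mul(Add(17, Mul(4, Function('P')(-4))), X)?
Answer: Rational(1958, 5) ≈ 391.60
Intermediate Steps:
Function('P')(L) = Rational(1, 5)
Mul(Add(17, Mul(4, Function('P')(-4))), X) = Mul(Add(17, Mul(4, Rational(1, 5))), 22) = Mul(Add(17, Rational(4, 5)), 22) = Mul(Rational(89, 5), 22) = Rational(1958, 5)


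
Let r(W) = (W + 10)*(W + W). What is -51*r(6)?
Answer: -9792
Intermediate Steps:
r(W) = 2*W*(10 + W) (r(W) = (10 + W)*(2*W) = 2*W*(10 + W))
-51*r(6) = -102*6*(10 + 6) = -102*6*16 = -51*192 = -9792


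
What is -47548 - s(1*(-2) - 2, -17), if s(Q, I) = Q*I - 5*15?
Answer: -47541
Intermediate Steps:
s(Q, I) = -75 + I*Q (s(Q, I) = I*Q - 75 = -75 + I*Q)
-47548 - s(1*(-2) - 2, -17) = -47548 - (-75 - 17*(1*(-2) - 2)) = -47548 - (-75 - 17*(-2 - 2)) = -47548 - (-75 - 17*(-4)) = -47548 - (-75 + 68) = -47548 - 1*(-7) = -47548 + 7 = -47541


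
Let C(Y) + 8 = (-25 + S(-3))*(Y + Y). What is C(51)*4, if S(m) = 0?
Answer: -10232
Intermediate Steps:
C(Y) = -8 - 50*Y (C(Y) = -8 + (-25 + 0)*(Y + Y) = -8 - 50*Y)
C(51)*4 = (-8 - 50*51)*4 = (-8 - 2550)*4 = -2558*4 = -10232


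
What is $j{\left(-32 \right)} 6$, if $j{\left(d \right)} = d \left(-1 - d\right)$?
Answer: $-5952$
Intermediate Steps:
$j{\left(-32 \right)} 6 = \left(-1\right) \left(-32\right) \left(1 - 32\right) 6 = \left(-1\right) \left(-32\right) \left(-31\right) 6 = \left(-992\right) 6 = -5952$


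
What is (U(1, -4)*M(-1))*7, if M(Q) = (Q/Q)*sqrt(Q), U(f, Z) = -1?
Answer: -7*I ≈ -7.0*I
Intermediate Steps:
M(Q) = sqrt(Q) (M(Q) = 1*sqrt(Q) = sqrt(Q))
(U(1, -4)*M(-1))*7 = -sqrt(-1)*7 = -I*7 = -7*I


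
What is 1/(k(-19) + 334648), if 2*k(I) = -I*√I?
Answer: 1338592/447957142475 - 38*I*√19/447957142475 ≈ 2.9882e-6 - 3.6976e-10*I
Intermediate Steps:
k(I) = -I^(3/2)/2 (k(I) = (-I*√I)/2 = (-I^(3/2))/2 = -I^(3/2)/2)
1/(k(-19) + 334648) = 1/(-(-19)*I*√19/2 + 334648) = 1/(19*I*√19/2 + 334648) = 1/(334648 + 19*I*√19/2)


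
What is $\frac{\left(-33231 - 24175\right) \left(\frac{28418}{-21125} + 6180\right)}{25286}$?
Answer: $- \frac{288187132742}{20544875} \approx -14027.0$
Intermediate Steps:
$\frac{\left(-33231 - 24175\right) \left(\frac{28418}{-21125} + 6180\right)}{25286} = - 57406 \left(28418 \left(- \frac{1}{21125}\right) + 6180\right) \frac{1}{25286} = - 57406 \left(- \frac{2186}{1625} + 6180\right) \frac{1}{25286} = \left(-57406\right) \frac{10040314}{1625} \cdot \frac{1}{25286} = \left(- \frac{576374265484}{1625}\right) \frac{1}{25286} = - \frac{288187132742}{20544875}$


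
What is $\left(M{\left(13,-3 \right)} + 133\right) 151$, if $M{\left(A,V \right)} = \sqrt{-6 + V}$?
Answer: $20083 + 453 i \approx 20083.0 + 453.0 i$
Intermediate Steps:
$\left(M{\left(13,-3 \right)} + 133\right) 151 = \left(\sqrt{-6 - 3} + 133\right) 151 = \left(\sqrt{-9} + 133\right) 151 = \left(3 i + 133\right) 151 = \left(133 + 3 i\right) 151 = 20083 + 453 i$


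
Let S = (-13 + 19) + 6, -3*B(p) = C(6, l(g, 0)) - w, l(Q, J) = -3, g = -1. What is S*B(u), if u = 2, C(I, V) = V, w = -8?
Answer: -20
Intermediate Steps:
B(p) = -5/3 (B(p) = -(-3 - 1*(-8))/3 = -(-3 + 8)/3 = -1/3*5 = -5/3)
S = 12 (S = 6 + 6 = 12)
S*B(u) = 12*(-5/3) = -20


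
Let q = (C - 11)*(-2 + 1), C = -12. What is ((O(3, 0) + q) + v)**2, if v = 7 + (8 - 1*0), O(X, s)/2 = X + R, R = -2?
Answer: 1600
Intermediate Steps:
O(X, s) = -4 + 2*X (O(X, s) = 2*(X - 2) = 2*(-2 + X) = -4 + 2*X)
q = 23 (q = (-12 - 11)*(-2 + 1) = -23*(-1) = 23)
v = 15 (v = 7 + (8 + 0) = 7 + 8 = 15)
((O(3, 0) + q) + v)**2 = (((-4 + 2*3) + 23) + 15)**2 = (((-4 + 6) + 23) + 15)**2 = ((2 + 23) + 15)**2 = (25 + 15)**2 = 40**2 = 1600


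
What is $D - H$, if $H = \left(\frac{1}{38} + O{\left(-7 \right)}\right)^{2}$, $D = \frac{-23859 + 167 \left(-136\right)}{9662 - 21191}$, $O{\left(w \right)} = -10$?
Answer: $- \frac{226969795}{2378268} \approx -95.435$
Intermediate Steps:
$D = \frac{6653}{1647}$ ($D = \frac{-23859 - 22712}{-11529} = \left(-46571\right) \left(- \frac{1}{11529}\right) = \frac{6653}{1647} \approx 4.0395$)
$H = \frac{143641}{1444}$ ($H = \left(\frac{1}{38} - 10\right)^{2} = \left(- \frac{379}{38}\right)^{2} = \frac{143641}{1444} \approx 99.474$)
$D - H = \frac{6653}{1647} - \frac{143641}{1444} = - \frac{226969795}{2378268}$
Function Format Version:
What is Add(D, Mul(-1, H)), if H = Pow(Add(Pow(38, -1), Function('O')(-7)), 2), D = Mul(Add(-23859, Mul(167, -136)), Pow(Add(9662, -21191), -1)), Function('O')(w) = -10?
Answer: Rational(-226969795, 2378268) ≈ -95.435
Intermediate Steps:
D = Rational(6653, 1647) (D = Mul(Add(-23859, -22712), Pow(-11529, -1)) = Mul(-46571, Rational(-1, 11529)) = Rational(6653, 1647) ≈ 4.0395)
H = Rational(143641, 1444) (H = Pow(Add(Pow(38, -1), -10), 2) = Pow(Add(Rational(1, 38), -10), 2) = Pow(Rational(-379, 38), 2) = Rational(143641, 1444) ≈ 99.474)
Add(D, Mul(-1, H)) = Add(Rational(6653, 1647), Mul(-1, Rational(143641, 1444))) = Add(Rational(6653, 1647), Rational(-143641, 1444)) = Rational(-226969795, 2378268)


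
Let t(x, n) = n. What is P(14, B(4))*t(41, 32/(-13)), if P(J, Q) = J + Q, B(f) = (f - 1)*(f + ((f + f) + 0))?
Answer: -1600/13 ≈ -123.08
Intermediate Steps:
B(f) = 3*f*(-1 + f) (B(f) = (-1 + f)*(f + (2*f + 0)) = (-1 + f)*(f + 2*f) = (-1 + f)*(3*f) = 3*f*(-1 + f))
P(14, B(4))*t(41, 32/(-13)) = (14 + 3*4*(-1 + 4))*(32/(-13)) = (14 + 3*4*3)*(32*(-1/13)) = (14 + 36)*(-32/13) = 50*(-32/13) = -1600/13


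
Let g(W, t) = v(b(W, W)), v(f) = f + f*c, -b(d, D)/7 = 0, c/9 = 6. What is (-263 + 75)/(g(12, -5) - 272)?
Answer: 47/68 ≈ 0.69118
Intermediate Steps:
c = 54 (c = 9*6 = 54)
b(d, D) = 0 (b(d, D) = -7*0 = 0)
v(f) = 55*f (v(f) = f + f*54 = f + 54*f = 55*f)
g(W, t) = 0 (g(W, t) = 55*0 = 0)
(-263 + 75)/(g(12, -5) - 272) = (-263 + 75)/(0 - 272) = -188/(-272) = -188*(-1/272) = 47/68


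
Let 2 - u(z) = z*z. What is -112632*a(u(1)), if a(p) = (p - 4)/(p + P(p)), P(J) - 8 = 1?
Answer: 168948/5 ≈ 33790.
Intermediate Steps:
P(J) = 9 (P(J) = 8 + 1 = 9)
u(z) = 2 - z**2 (u(z) = 2 - z*z = 2 - z**2)
a(p) = (-4 + p)/(9 + p) (a(p) = (p - 4)/(p + 9) = (-4 + p)/(9 + p))
-112632*a(u(1)) = -112632*(-4 + (2 - 1*1**2))/(9 + (2 - 1*1**2)) = -112632*(-4 + (2 - 1*1))/(9 + (2 - 1*1)) = -112632*(-4 + (2 - 1))/(9 + (2 - 1)) = -112632*(-4 + 1)/(9 + 1) = -112632*(-3)/10 = -56316*(-3)/5 = -112632*(-3/10) = 168948/5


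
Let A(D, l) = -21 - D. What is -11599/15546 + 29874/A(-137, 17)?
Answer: 57884465/225417 ≈ 256.79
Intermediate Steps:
-11599/15546 + 29874/A(-137, 17) = -11599/15546 + 29874/(-21 - 1*(-137)) = -11599*1/15546 + 29874/(-21 + 137) = -11599/15546 + 29874/116 = -11599/15546 + 29874*(1/116) = -11599/15546 + 14937/58 = 57884465/225417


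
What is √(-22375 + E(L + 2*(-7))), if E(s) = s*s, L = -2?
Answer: I*√22119 ≈ 148.72*I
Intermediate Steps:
E(s) = s²
√(-22375 + E(L + 2*(-7))) = √(-22375 + (-2 + 2*(-7))²) = √(-22375 + (-2 - 14)²) = √(-22375 + (-16)²) = √(-22375 + 256) = √(-22119) = I*√22119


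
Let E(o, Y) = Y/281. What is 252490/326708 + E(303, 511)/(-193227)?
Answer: 6854614400921/8869597343598 ≈ 0.77282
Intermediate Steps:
E(o, Y) = Y/281 (E(o, Y) = Y*(1/281) = Y/281)
252490/326708 + E(303, 511)/(-193227) = 252490/326708 + ((1/281)*511)/(-193227) = 252490*(1/326708) + (511/281)*(-1/193227) = 126245/163354 - 511/54296787 = 6854614400921/8869597343598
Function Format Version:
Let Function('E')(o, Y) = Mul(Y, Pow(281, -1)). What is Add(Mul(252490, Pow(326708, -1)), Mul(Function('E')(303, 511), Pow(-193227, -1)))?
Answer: Rational(6854614400921, 8869597343598) ≈ 0.77282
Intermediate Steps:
Function('E')(o, Y) = Mul(Rational(1, 281), Y) (Function('E')(o, Y) = Mul(Y, Rational(1, 281)) = Mul(Rational(1, 281), Y))
Add(Mul(252490, Pow(326708, -1)), Mul(Function('E')(303, 511), Pow(-193227, -1))) = Add(Mul(252490, Pow(326708, -1)), Mul(Mul(Rational(1, 281), 511), Pow(-193227, -1))) = Add(Mul(252490, Rational(1, 326708)), Mul(Rational(511, 281), Rational(-1, 193227))) = Add(Rational(126245, 163354), Rational(-511, 54296787)) = Rational(6854614400921, 8869597343598)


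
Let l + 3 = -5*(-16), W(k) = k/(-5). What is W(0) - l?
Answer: -77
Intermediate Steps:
W(k) = -k/5 (W(k) = k*(-⅕) = -k/5)
l = 77 (l = -3 - 5*(-16) = -3 + 80 = 77)
W(0) - l = -⅕*0 - 1*77 = 0 - 77 = -77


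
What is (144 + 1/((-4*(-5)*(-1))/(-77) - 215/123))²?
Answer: 4081244403681/198669025 ≈ 20543.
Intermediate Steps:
(144 + 1/((-4*(-5)*(-1))/(-77) - 215/123))² = (144 + 1/((20*(-1))*(-1/77) - 215*1/123))² = (144 + 1/(-20*(-1/77) - 215/123))² = (144 + 1/(20/77 - 215/123))² = (144 + 1/(-14095/9471))² = (144 - 9471/14095)² = (2020209/14095)² = 4081244403681/198669025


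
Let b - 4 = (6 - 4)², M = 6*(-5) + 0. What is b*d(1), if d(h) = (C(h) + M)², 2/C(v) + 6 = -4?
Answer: 182408/25 ≈ 7296.3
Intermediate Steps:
C(v) = -⅕ (C(v) = 2/(-6 - 4) = 2/(-10) = 2*(-⅒) = -⅕)
M = -30 (M = -30 + 0 = -30)
b = 8 (b = 4 + (6 - 4)² = 4 + 2² = 4 + 4 = 8)
d(h) = 22801/25 (d(h) = (-⅕ - 30)² = (-151/5)² = 22801/25)
b*d(1) = 8*(22801/25) = 182408/25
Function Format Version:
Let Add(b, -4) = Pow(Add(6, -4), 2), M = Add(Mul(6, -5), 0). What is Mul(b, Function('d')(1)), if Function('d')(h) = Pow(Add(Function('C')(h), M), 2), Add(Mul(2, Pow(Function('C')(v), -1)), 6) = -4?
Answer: Rational(182408, 25) ≈ 7296.3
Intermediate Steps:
Function('C')(v) = Rational(-1, 5) (Function('C')(v) = Mul(2, Pow(Add(-6, -4), -1)) = Mul(2, Pow(-10, -1)) = Mul(2, Rational(-1, 10)) = Rational(-1, 5))
M = -30 (M = Add(-30, 0) = -30)
b = 8 (b = Add(4, Pow(Add(6, -4), 2)) = Add(4, Pow(2, 2)) = Add(4, 4) = 8)
Function('d')(h) = Rational(22801, 25) (Function('d')(h) = Pow(Add(Rational(-1, 5), -30), 2) = Pow(Rational(-151, 5), 2) = Rational(22801, 25))
Mul(b, Function('d')(1)) = Mul(8, Rational(22801, 25)) = Rational(182408, 25)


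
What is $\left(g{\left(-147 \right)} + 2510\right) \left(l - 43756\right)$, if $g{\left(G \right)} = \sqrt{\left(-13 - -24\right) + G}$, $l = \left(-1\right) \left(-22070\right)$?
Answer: $-54431860 - 43372 i \sqrt{34} \approx -5.4432 \cdot 10^{7} - 2.529 \cdot 10^{5} i$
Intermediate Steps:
$l = 22070$
$g{\left(G \right)} = \sqrt{11 + G}$ ($g{\left(G \right)} = \sqrt{\left(-13 + 24\right) + G} = \sqrt{11 + G}$)
$\left(g{\left(-147 \right)} + 2510\right) \left(l - 43756\right) = \left(\sqrt{11 - 147} + 2510\right) \left(22070 - 43756\right) = \left(\sqrt{-136} + 2510\right) \left(-21686\right) = \left(2 i \sqrt{34} + 2510\right) \left(-21686\right) = \left(2510 + 2 i \sqrt{34}\right) \left(-21686\right) = -54431860 - 43372 i \sqrt{34}$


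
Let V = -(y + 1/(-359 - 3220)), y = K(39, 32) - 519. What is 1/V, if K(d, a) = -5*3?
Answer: 3579/1911187 ≈ 0.0018727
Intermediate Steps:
K(d, a) = -15
y = -534 (y = -15 - 519 = -534)
V = 1911187/3579 (V = -(-534 + 1/(-359 - 3220)) = -(-534 + 1/(-3579)) = -(-534 - 1/3579) = -1*(-1911187/3579) = 1911187/3579 ≈ 534.00)
1/V = 1/(1911187/3579) = 3579/1911187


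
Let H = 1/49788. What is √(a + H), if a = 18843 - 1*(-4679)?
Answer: √1619649745071/8298 ≈ 153.37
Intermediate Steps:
a = 23522 (a = 18843 + 4679 = 23522)
H = 1/49788 ≈ 2.0085e-5
√(a + H) = √(23522 + 1/49788) = √(1171113337/49788) = √1619649745071/8298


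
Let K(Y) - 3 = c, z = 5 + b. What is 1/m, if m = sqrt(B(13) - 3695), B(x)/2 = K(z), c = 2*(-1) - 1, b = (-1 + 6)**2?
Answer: -I*sqrt(3695)/3695 ≈ -0.016451*I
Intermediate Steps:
b = 25 (b = 5**2 = 25)
c = -3 (c = -2 - 1 = -3)
z = 30 (z = 5 + 25 = 30)
K(Y) = 0 (K(Y) = 3 - 3 = 0)
B(x) = 0 (B(x) = 2*0 = 0)
m = I*sqrt(3695) (m = sqrt(0 - 3695) = sqrt(-3695) = I*sqrt(3695) ≈ 60.786*I)
1/m = 1/(I*sqrt(3695)) = -I*sqrt(3695)/3695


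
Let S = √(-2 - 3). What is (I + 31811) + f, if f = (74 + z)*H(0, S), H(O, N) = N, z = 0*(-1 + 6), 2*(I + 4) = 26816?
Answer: 45215 + 74*I*√5 ≈ 45215.0 + 165.47*I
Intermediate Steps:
I = 13404 (I = -4 + (½)*26816 = -4 + 13408 = 13404)
S = I*√5 (S = √(-5) = I*√5 ≈ 2.2361*I)
z = 0 (z = 0*5 = 0)
f = 74*I*√5 (f = (74 + 0)*(I*√5) = 74*(I*√5) = 74*I*√5 ≈ 165.47*I)
(I + 31811) + f = (13404 + 31811) + 74*I*√5 = 45215 + 74*I*√5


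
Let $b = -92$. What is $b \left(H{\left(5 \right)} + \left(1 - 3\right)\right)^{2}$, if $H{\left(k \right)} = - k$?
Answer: $-4508$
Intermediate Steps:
$b \left(H{\left(5 \right)} + \left(1 - 3\right)\right)^{2} = - 92 \left(\left(-1\right) 5 + \left(1 - 3\right)\right)^{2} = - 92 \left(-5 - 2\right)^{2} = - 92 \left(-7\right)^{2} = \left(-92\right) 49 = -4508$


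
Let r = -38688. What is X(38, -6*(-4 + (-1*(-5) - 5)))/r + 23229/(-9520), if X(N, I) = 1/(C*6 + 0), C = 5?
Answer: -337006451/138116160 ≈ -2.4400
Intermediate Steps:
X(N, I) = 1/30 (X(N, I) = 1/(5*6 + 0) = 1/(30 + 0) = 1/30)
X(38, -6*(-4 + (-1*(-5) - 5)))/r + 23229/(-9520) = (1/30)/(-38688) + 23229/(-9520) = (1/30)*(-1/38688) + 23229*(-1/9520) = -1/1160640 - 23229/9520 = -337006451/138116160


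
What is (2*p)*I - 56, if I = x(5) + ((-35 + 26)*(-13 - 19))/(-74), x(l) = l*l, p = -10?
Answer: -17692/37 ≈ -478.16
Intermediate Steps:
x(l) = l**2
I = 781/37 (I = 5**2 + ((-35 + 26)*(-13 - 19))/(-74) = 25 - 9*(-32)*(-1/74) = 25 + 288*(-1/74) = 25 - 144/37 = 781/37 ≈ 21.108)
(2*p)*I - 56 = (2*(-10))*(781/37) - 56 = -20*781/37 - 56 = -15620/37 - 56 = -17692/37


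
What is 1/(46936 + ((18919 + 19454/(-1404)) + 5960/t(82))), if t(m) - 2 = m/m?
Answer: 702/47615123 ≈ 1.4743e-5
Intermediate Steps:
t(m) = 3 (t(m) = 2 + m/m = 2 + 1 = 3)
1/(46936 + ((18919 + 19454/(-1404)) + 5960/t(82))) = 1/(46936 + ((18919 + 19454/(-1404)) + 5960/3)) = 1/(46936 + ((18919 + 19454*(-1/1404)) + 5960*(⅓))) = 1/(46936 + ((18919 - 9727/702) + 5960/3)) = 1/(46936 + (13271411/702 + 5960/3)) = 1/(46936 + 14666051/702) = 1/(47615123/702) = 702/47615123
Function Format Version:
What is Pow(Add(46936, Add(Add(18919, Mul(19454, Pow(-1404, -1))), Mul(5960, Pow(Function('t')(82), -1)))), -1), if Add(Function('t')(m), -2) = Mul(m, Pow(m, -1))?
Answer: Rational(702, 47615123) ≈ 1.4743e-5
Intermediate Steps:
Function('t')(m) = 3 (Function('t')(m) = Add(2, Mul(m, Pow(m, -1))) = Add(2, 1) = 3)
Pow(Add(46936, Add(Add(18919, Mul(19454, Pow(-1404, -1))), Mul(5960, Pow(Function('t')(82), -1)))), -1) = Pow(Add(46936, Add(Add(18919, Mul(19454, Pow(-1404, -1))), Mul(5960, Pow(3, -1)))), -1) = Pow(Add(46936, Add(Add(18919, Mul(19454, Rational(-1, 1404))), Mul(5960, Rational(1, 3)))), -1) = Pow(Add(46936, Add(Add(18919, Rational(-9727, 702)), Rational(5960, 3))), -1) = Pow(Add(46936, Add(Rational(13271411, 702), Rational(5960, 3))), -1) = Pow(Add(46936, Rational(14666051, 702)), -1) = Pow(Rational(47615123, 702), -1) = Rational(702, 47615123)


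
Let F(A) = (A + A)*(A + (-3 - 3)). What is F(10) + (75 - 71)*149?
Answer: 676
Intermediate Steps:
F(A) = 2*A*(-6 + A) (F(A) = (2*A)*(A - 6) = (2*A)*(-6 + A) = 2*A*(-6 + A))
F(10) + (75 - 71)*149 = 2*10*(-6 + 10) + (75 - 71)*149 = 2*10*4 + 4*149 = 80 + 596 = 676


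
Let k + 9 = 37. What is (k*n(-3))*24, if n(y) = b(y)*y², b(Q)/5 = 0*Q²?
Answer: 0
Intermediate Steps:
k = 28 (k = -9 + 37 = 28)
b(Q) = 0 (b(Q) = 5*(0*Q²) = 5*0 = 0)
n(y) = 0 (n(y) = 0*y² = 0)
(k*n(-3))*24 = (28*0)*24 = 0*24 = 0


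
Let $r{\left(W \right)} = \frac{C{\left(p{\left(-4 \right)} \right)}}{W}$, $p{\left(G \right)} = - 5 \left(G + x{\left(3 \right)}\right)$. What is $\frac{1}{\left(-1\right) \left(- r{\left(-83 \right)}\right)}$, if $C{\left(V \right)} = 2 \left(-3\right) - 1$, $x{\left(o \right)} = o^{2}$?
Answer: $\frac{83}{7} \approx 11.857$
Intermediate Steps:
$p{\left(G \right)} = -45 - 5 G$ ($p{\left(G \right)} = - 5 \left(G + 3^{2}\right) = - 5 \left(G + 9\right) = - 5 \left(9 + G\right) = -45 - 5 G$)
$C{\left(V \right)} = -7$ ($C{\left(V \right)} = -6 - 1 = -7$)
$r{\left(W \right)} = - \frac{7}{W}$
$\frac{1}{\left(-1\right) \left(- r{\left(-83 \right)}\right)} = \frac{1}{\left(-1\right) \left(- \frac{-7}{-83}\right)} = \frac{1}{\left(-1\right) \left(- \frac{\left(-7\right) \left(-1\right)}{83}\right)} = \frac{1}{\left(-1\right) \left(\left(-1\right) \frac{7}{83}\right)} = \frac{1}{\left(-1\right) \left(- \frac{7}{83}\right)} = \frac{1}{\frac{7}{83}} = \frac{83}{7}$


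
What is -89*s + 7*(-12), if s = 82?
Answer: -7382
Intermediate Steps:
-89*s + 7*(-12) = -89*82 + 7*(-12) = -7298 - 84 = -7382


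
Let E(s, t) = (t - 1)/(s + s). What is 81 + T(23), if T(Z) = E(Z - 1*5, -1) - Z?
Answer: 1043/18 ≈ 57.944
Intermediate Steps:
E(s, t) = (-1 + t)/(2*s) (E(s, t) = (-1 + t)/((2*s)) = (-1 + t)*(1/(2*s)) = (-1 + t)/(2*s))
T(Z) = -Z - 1/(-5 + Z) (T(Z) = (-1 - 1)/(2*(Z - 1*5)) - Z = (½)*(-2)/(Z - 5) - Z = (½)*(-2)/(-5 + Z) - Z = -1/(-5 + Z) - Z = -Z - 1/(-5 + Z))
81 + T(23) = 81 + (-1 - 1*23*(-5 + 23))/(-5 + 23) = 81 + (-1 - 1*23*18)/18 = 81 + (-1 - 414)/18 = 81 + (1/18)*(-415) = 81 - 415/18 = 1043/18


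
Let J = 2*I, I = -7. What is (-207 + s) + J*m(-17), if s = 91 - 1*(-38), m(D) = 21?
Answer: -372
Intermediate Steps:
s = 129 (s = 91 + 38 = 129)
J = -14 (J = 2*(-7) = -14)
(-207 + s) + J*m(-17) = (-207 + 129) - 14*21 = -78 - 294 = -372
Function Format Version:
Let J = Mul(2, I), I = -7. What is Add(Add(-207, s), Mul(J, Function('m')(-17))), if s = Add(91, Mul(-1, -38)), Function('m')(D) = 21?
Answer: -372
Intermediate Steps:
s = 129 (s = Add(91, 38) = 129)
J = -14 (J = Mul(2, -7) = -14)
Add(Add(-207, s), Mul(J, Function('m')(-17))) = Add(Add(-207, 129), Mul(-14, 21)) = Add(-78, -294) = -372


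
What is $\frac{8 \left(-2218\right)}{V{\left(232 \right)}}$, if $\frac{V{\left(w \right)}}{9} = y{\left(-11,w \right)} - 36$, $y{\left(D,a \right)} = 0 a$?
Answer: $\frac{4436}{81} \approx 54.765$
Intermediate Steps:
$y{\left(D,a \right)} = 0$
$V{\left(w \right)} = -324$ ($V{\left(w \right)} = 9 \left(0 - 36\right) = 9 \left(-36\right) = -324$)
$\frac{8 \left(-2218\right)}{V{\left(232 \right)}} = \frac{8 \left(-2218\right)}{-324} = \left(-17744\right) \left(- \frac{1}{324}\right) = \frac{4436}{81}$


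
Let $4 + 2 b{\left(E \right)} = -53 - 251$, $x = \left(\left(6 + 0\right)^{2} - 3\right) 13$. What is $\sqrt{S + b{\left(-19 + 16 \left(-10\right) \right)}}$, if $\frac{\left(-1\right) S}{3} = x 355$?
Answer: $i \sqrt{457039} \approx 676.05 i$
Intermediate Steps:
$x = 429$ ($x = \left(6^{2} - 3\right) 13 = \left(36 - 3\right) 13 = 33 \cdot 13 = 429$)
$S = -456885$ ($S = - 3 \cdot 429 \cdot 355 = \left(-3\right) 152295 = -456885$)
$b{\left(E \right)} = -154$ ($b{\left(E \right)} = -2 + \frac{-53 - 251}{2} = -2 + \frac{1}{2} \left(-304\right) = -2 - 152 = -154$)
$\sqrt{S + b{\left(-19 + 16 \left(-10\right) \right)}} = \sqrt{-456885 - 154} = \sqrt{-457039} = i \sqrt{457039}$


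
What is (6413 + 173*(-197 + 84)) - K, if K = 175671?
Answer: -188807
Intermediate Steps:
(6413 + 173*(-197 + 84)) - K = (6413 + 173*(-197 + 84)) - 1*175671 = (6413 + 173*(-113)) - 175671 = (6413 - 19549) - 175671 = -13136 - 175671 = -188807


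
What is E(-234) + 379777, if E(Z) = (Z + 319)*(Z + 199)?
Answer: 376802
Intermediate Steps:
E(Z) = (199 + Z)*(319 + Z) (E(Z) = (319 + Z)*(199 + Z) = (199 + Z)*(319 + Z))
E(-234) + 379777 = (63481 + (-234)**2 + 518*(-234)) + 379777 = (63481 + 54756 - 121212) + 379777 = -2975 + 379777 = 376802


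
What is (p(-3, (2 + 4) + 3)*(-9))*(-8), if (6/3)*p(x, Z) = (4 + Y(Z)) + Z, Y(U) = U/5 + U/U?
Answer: 2844/5 ≈ 568.80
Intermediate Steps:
Y(U) = 1 + U/5 (Y(U) = U*(1/5) + 1 = U/5 + 1 = 1 + U/5)
p(x, Z) = 5/2 + 3*Z/5 (p(x, Z) = ((4 + (1 + Z/5)) + Z)/2 = ((5 + Z/5) + Z)/2 = (5 + 6*Z/5)/2 = 5/2 + 3*Z/5)
(p(-3, (2 + 4) + 3)*(-9))*(-8) = ((5/2 + 3*((2 + 4) + 3)/5)*(-9))*(-8) = ((5/2 + 3*(6 + 3)/5)*(-9))*(-8) = ((5/2 + (3/5)*9)*(-9))*(-8) = ((5/2 + 27/5)*(-9))*(-8) = ((79/10)*(-9))*(-8) = -711/10*(-8) = 2844/5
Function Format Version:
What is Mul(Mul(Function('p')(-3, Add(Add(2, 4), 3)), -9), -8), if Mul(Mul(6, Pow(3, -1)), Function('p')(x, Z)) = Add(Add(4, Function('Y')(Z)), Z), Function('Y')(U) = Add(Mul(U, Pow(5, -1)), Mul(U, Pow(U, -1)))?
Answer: Rational(2844, 5) ≈ 568.80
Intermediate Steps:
Function('Y')(U) = Add(1, Mul(Rational(1, 5), U)) (Function('Y')(U) = Add(Mul(U, Rational(1, 5)), 1) = Add(Mul(Rational(1, 5), U), 1) = Add(1, Mul(Rational(1, 5), U)))
Function('p')(x, Z) = Add(Rational(5, 2), Mul(Rational(3, 5), Z)) (Function('p')(x, Z) = Mul(Rational(1, 2), Add(Add(4, Add(1, Mul(Rational(1, 5), Z))), Z)) = Mul(Rational(1, 2), Add(Add(5, Mul(Rational(1, 5), Z)), Z)) = Mul(Rational(1, 2), Add(5, Mul(Rational(6, 5), Z))) = Add(Rational(5, 2), Mul(Rational(3, 5), Z)))
Mul(Mul(Function('p')(-3, Add(Add(2, 4), 3)), -9), -8) = Mul(Mul(Add(Rational(5, 2), Mul(Rational(3, 5), Add(Add(2, 4), 3))), -9), -8) = Mul(Mul(Add(Rational(5, 2), Mul(Rational(3, 5), Add(6, 3))), -9), -8) = Mul(Mul(Add(Rational(5, 2), Mul(Rational(3, 5), 9)), -9), -8) = Mul(Mul(Add(Rational(5, 2), Rational(27, 5)), -9), -8) = Mul(Mul(Rational(79, 10), -9), -8) = Mul(Rational(-711, 10), -8) = Rational(2844, 5)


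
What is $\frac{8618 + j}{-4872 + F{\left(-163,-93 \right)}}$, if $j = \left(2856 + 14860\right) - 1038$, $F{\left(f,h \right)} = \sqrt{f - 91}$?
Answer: $- \frac{1987776}{382849} - \frac{408 i \sqrt{254}}{382849} \approx -5.1921 - 0.016984 i$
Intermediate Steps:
$F{\left(f,h \right)} = \sqrt{-91 + f}$
$j = 16678$ ($j = 17716 - 1038 = 16678$)
$\frac{8618 + j}{-4872 + F{\left(-163,-93 \right)}} = \frac{8618 + 16678}{-4872 + \sqrt{-91 - 163}} = \frac{25296}{-4872 + \sqrt{-254}} = \frac{25296}{-4872 + i \sqrt{254}}$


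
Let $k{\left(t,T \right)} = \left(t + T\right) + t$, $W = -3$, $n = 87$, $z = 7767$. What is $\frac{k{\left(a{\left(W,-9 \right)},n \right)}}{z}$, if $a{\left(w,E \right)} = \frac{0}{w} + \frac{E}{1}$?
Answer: $\frac{23}{2589} \approx 0.0088837$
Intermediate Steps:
$a{\left(w,E \right)} = E$ ($a{\left(w,E \right)} = 0 + E 1 = 0 + E = E$)
$k{\left(t,T \right)} = T + 2 t$ ($k{\left(t,T \right)} = \left(T + t\right) + t = T + 2 t$)
$\frac{k{\left(a{\left(W,-9 \right)},n \right)}}{z} = \frac{87 + 2 \left(-9\right)}{7767} = \left(87 - 18\right) \frac{1}{7767} = 69 \cdot \frac{1}{7767} = \frac{23}{2589}$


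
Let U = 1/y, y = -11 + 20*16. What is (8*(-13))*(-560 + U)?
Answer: 17996056/309 ≈ 58240.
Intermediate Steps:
y = 309 (y = -11 + 320 = 309)
U = 1/309 ≈ 0.0032362
(8*(-13))*(-560 + U) = (8*(-13))*(-560 + 1/309) = -104*(-173039/309) = 17996056/309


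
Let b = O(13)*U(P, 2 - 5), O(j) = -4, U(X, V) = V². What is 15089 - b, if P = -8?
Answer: 15125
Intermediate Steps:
b = -36 (b = -4*(2 - 5)² = -4*(-3)² = -4*9 = -36)
15089 - b = 15089 - 1*(-36) = 15089 + 36 = 15125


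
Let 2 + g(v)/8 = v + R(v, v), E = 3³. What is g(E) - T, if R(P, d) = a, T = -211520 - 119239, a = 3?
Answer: 330983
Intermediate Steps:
E = 27
T = -330759
R(P, d) = 3
g(v) = 8 + 8*v (g(v) = -16 + 8*(v + 3) = -16 + 8*(3 + v) = -16 + (24 + 8*v) = 8 + 8*v)
g(E) - T = (8 + 8*27) - 1*(-330759) = (8 + 216) + 330759 = 224 + 330759 = 330983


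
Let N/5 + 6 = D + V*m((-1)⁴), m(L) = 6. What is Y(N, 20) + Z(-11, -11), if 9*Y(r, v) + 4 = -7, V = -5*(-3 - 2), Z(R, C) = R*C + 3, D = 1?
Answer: 1105/9 ≈ 122.78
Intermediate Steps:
Z(R, C) = 3 + C*R (Z(R, C) = C*R + 3 = 3 + C*R)
V = 25 (V = -5*(-5) = 25)
N = 725 (N = -30 + 5*(1 + 25*6) = -30 + 5*(1 + 150) = -30 + 5*151 = -30 + 755 = 725)
Y(r, v) = -11/9 (Y(r, v) = -4/9 + (⅑)*(-7) = -4/9 - 7/9 = -11/9)
Y(N, 20) + Z(-11, -11) = -11/9 + (3 - 11*(-11)) = -11/9 + (3 + 121) = -11/9 + 124 = 1105/9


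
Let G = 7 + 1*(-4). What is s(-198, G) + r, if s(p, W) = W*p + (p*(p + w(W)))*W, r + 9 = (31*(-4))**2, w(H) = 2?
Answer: 131197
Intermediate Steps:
r = 15367 (r = -9 + (31*(-4))**2 = -9 + (-124)**2 = -9 + 15376 = 15367)
G = 3 (G = 7 - 4 = 3)
s(p, W) = W*p + W*p*(2 + p) (s(p, W) = W*p + (p*(p + 2))*W = W*p + (p*(2 + p))*W = W*p + W*p*(2 + p))
s(-198, G) + r = 3*(-198)*(3 - 198) + 15367 = 3*(-198)*(-195) + 15367 = 115830 + 15367 = 131197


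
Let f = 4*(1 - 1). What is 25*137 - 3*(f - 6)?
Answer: 3443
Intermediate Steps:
f = 0 (f = 4*0 = 0)
25*137 - 3*(f - 6) = 25*137 - 3*(0 - 6) = 3425 - 3*(-6) = 3425 + 18 = 3443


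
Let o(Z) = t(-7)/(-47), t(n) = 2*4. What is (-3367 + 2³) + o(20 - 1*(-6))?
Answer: -157881/47 ≈ -3359.2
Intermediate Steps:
t(n) = 8
o(Z) = -8/47 (o(Z) = 8/(-47) = 8*(-1/47) = -8/47)
(-3367 + 2³) + o(20 - 1*(-6)) = (-3367 + 2³) - 8/47 = (-3367 + 8) - 8/47 = -3359 - 8/47 = -157881/47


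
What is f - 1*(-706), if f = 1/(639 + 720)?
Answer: 959455/1359 ≈ 706.00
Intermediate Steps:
f = 1/1359 ≈ 0.00073584
f - 1*(-706) = 1/1359 - 1*(-706) = 1/1359 + 706 = 959455/1359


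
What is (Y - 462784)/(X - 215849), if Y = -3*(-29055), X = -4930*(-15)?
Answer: 375619/141899 ≈ 2.6471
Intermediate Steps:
X = 73950
Y = 87165
(Y - 462784)/(X - 215849) = (87165 - 462784)/(73950 - 215849) = -375619/(-141899) = -375619*(-1/141899) = 375619/141899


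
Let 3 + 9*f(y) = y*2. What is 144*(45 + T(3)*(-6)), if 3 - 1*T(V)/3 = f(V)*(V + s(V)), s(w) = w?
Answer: 3888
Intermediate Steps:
f(y) = -1/3 + 2*y/9 (f(y) = -1/3 + (y*2)/9 = -1/3 + (2*y)/9 = -1/3 + 2*y/9)
T(V) = 9 - 6*V*(-1/3 + 2*V/9) (T(V) = 9 - 3*(-1/3 + 2*V/9)*(V + V) = 9 - 3*(-1/3 + 2*V/9)*2*V = 9 - 6*V*(-1/3 + 2*V/9))
144*(45 + T(3)*(-6)) = 144*(45 + (9 - 2/3*3*(-3 + 2*3))*(-6)) = 144*(45 + (9 - 2/3*3*(-3 + 6))*(-6)) = 144*(45 + (9 - 2/3*3*3)*(-6)) = 144*(45 + (9 - 6)*(-6)) = 144*(45 + 3*(-6)) = 144*(45 - 18) = 144*27 = 3888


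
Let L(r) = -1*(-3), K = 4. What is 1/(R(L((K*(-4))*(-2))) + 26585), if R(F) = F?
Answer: 1/26588 ≈ 3.7611e-5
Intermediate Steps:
L(r) = 3
1/(R(L((K*(-4))*(-2))) + 26585) = 1/(3 + 26585) = 1/26588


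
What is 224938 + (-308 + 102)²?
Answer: 267374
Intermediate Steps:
224938 + (-308 + 102)² = 224938 + (-206)² = 224938 + 42436 = 267374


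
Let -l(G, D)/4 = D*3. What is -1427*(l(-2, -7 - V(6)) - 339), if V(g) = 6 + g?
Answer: 158397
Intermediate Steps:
l(G, D) = -12*D (l(G, D) = -4*D*3 = -12*D)
-1427*(l(-2, -7 - V(6)) - 339) = -1427*(-12*(-7 - (6 + 6)) - 339) = -1427*(-12*(-7 - 1*12) - 339) = -1427*(-12*(-7 - 12) - 339) = -1427*(-12*(-19) - 339) = -1427*(228 - 339) = -1427*(-111) = 158397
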